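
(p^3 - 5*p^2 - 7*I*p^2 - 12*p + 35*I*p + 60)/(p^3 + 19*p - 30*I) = (p^2 - p*(5 + 4*I) + 20*I)/(p^2 + 3*I*p + 10)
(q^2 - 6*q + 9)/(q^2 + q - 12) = (q - 3)/(q + 4)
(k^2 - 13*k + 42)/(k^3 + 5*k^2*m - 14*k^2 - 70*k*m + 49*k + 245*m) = (k - 6)/(k^2 + 5*k*m - 7*k - 35*m)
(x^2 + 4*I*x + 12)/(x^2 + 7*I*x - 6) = (x - 2*I)/(x + I)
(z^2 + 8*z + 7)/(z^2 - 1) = (z + 7)/(z - 1)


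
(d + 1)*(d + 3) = d^2 + 4*d + 3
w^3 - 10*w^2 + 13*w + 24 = (w - 8)*(w - 3)*(w + 1)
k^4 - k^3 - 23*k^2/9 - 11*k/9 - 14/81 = (k - 7/3)*(k + 1/3)^2*(k + 2/3)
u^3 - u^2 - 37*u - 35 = (u - 7)*(u + 1)*(u + 5)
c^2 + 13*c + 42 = (c + 6)*(c + 7)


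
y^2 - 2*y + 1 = (y - 1)^2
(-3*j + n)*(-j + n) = 3*j^2 - 4*j*n + n^2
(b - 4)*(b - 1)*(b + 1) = b^3 - 4*b^2 - b + 4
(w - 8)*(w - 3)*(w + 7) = w^3 - 4*w^2 - 53*w + 168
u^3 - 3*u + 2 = (u - 1)^2*(u + 2)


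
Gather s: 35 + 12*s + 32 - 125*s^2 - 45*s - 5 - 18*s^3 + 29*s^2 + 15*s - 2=-18*s^3 - 96*s^2 - 18*s + 60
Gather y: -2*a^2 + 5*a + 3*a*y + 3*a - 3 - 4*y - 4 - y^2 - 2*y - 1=-2*a^2 + 8*a - y^2 + y*(3*a - 6) - 8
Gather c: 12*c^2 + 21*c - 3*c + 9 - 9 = 12*c^2 + 18*c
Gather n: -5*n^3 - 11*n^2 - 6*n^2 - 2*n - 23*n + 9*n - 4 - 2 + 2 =-5*n^3 - 17*n^2 - 16*n - 4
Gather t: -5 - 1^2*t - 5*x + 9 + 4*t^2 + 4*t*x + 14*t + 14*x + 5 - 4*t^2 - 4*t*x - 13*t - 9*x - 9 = 0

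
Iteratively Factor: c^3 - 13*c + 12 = (c - 3)*(c^2 + 3*c - 4) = (c - 3)*(c + 4)*(c - 1)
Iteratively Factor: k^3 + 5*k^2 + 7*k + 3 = (k + 1)*(k^2 + 4*k + 3) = (k + 1)*(k + 3)*(k + 1)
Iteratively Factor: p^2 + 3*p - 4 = (p + 4)*(p - 1)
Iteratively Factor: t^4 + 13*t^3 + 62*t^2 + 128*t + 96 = (t + 3)*(t^3 + 10*t^2 + 32*t + 32) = (t + 3)*(t + 4)*(t^2 + 6*t + 8) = (t + 3)*(t + 4)^2*(t + 2)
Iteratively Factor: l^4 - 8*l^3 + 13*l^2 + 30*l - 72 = (l - 3)*(l^3 - 5*l^2 - 2*l + 24) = (l - 4)*(l - 3)*(l^2 - l - 6) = (l - 4)*(l - 3)*(l + 2)*(l - 3)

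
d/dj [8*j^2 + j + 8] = 16*j + 1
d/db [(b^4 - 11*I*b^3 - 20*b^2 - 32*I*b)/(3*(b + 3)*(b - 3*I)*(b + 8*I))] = (b^6 + b^5*(6 + 10*I) + b^4*(147 + 12*I) + b^3*(618 - 464*I) + b^2*(-640 - 2580*I) - 2880*b - 2304*I)/(3*b^6 + b^5*(18 + 30*I) + b^4*(96 + 180*I) + b^3*(414 + 990*I) + b^2*(2349 + 4320*I) + b*(10368 + 6480*I) + 15552)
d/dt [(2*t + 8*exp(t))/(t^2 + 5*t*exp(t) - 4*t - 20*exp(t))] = 2*(-(t + 4*exp(t))*(5*t*exp(t) + 2*t - 15*exp(t) - 4) + (4*exp(t) + 1)*(t^2 + 5*t*exp(t) - 4*t - 20*exp(t)))/(t^2 + 5*t*exp(t) - 4*t - 20*exp(t))^2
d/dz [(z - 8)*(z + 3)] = 2*z - 5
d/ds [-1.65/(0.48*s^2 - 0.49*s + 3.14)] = (1.584*s - 0.8085)/(0.48*s^2 - 0.49*s + 3.14)^2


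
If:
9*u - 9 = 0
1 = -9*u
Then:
No Solution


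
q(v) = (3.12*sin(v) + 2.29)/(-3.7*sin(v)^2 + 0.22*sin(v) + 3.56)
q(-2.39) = 0.09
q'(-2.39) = -1.14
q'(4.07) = -2.60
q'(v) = (7.4*sin(v)*cos(v) - 0.22*cos(v))*(3.12*sin(v) + 2.29)/(-3.7*sin(v)^2 + 0.22*sin(v) + 3.56)^2 + 3.12*cos(v)/(-3.7*sin(v)^2 + 0.22*sin(v) + 3.56) = (11.544*sin(v)^2 + 16.946*sin(v) + 10.6034)*cos(v)/(13.69*sin(v)^4 - 1.628*sin(v)^3 - 26.2956*sin(v)^2 + 1.5664*sin(v) + 12.6736)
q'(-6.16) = 1.02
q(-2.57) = 0.26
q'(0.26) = 1.34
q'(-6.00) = 1.40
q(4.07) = -0.21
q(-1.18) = -3.07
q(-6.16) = 0.76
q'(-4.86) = 228.79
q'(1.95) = -41.17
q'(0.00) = 0.84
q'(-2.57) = -0.73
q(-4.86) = 34.10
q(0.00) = 0.64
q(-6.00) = 0.95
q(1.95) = 9.08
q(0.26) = 0.92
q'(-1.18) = 48.89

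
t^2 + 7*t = t*(t + 7)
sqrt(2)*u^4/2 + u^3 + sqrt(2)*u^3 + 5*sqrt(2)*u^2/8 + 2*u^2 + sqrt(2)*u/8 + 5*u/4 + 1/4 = (u + 1/2)^2*(u + sqrt(2))*(sqrt(2)*u/2 + sqrt(2)/2)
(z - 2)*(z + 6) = z^2 + 4*z - 12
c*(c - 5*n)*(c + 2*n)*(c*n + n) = c^4*n - 3*c^3*n^2 + c^3*n - 10*c^2*n^3 - 3*c^2*n^2 - 10*c*n^3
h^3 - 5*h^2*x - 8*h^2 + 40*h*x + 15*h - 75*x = (h - 5)*(h - 3)*(h - 5*x)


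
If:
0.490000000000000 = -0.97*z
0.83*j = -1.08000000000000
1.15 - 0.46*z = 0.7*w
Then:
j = -1.30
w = 1.97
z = -0.51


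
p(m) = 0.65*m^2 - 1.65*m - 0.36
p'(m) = 1.3*m - 1.65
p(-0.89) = 1.62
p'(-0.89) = -2.81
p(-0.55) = 0.74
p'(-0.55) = -2.36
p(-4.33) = 18.97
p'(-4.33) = -7.28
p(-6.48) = 37.63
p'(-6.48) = -10.07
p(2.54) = -0.36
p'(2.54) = 1.65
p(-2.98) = 10.33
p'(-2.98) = -5.52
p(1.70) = -1.29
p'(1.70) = 0.56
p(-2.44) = 7.54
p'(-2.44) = -4.82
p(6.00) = 13.14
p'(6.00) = 6.15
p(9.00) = 37.44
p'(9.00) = 10.05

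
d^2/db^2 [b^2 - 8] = 2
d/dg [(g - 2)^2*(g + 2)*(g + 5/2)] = 4*g^3 + 3*g^2/2 - 18*g - 2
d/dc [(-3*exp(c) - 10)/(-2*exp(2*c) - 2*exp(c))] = (-3*exp(2*c) - 20*exp(c) - 10)*exp(-c)/(2*(exp(2*c) + 2*exp(c) + 1))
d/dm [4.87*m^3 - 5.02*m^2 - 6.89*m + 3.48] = 14.61*m^2 - 10.04*m - 6.89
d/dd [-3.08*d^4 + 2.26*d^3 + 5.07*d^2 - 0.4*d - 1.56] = -12.32*d^3 + 6.78*d^2 + 10.14*d - 0.4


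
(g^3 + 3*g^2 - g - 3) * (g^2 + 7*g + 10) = g^5 + 10*g^4 + 30*g^3 + 20*g^2 - 31*g - 30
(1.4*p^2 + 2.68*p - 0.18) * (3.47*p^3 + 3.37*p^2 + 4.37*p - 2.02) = 4.858*p^5 + 14.0176*p^4 + 14.525*p^3 + 8.277*p^2 - 6.2002*p + 0.3636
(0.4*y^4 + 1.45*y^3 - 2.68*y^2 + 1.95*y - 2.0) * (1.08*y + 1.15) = 0.432*y^5 + 2.026*y^4 - 1.2269*y^3 - 0.976*y^2 + 0.0824999999999996*y - 2.3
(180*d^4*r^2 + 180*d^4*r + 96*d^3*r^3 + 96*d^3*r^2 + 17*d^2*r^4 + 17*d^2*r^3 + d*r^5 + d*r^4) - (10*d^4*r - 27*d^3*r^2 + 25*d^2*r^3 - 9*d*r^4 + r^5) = 180*d^4*r^2 + 170*d^4*r + 96*d^3*r^3 + 123*d^3*r^2 + 17*d^2*r^4 - 8*d^2*r^3 + d*r^5 + 10*d*r^4 - r^5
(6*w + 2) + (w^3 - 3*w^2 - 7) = w^3 - 3*w^2 + 6*w - 5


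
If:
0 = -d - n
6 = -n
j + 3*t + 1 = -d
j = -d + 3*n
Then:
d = 6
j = -24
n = -6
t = 17/3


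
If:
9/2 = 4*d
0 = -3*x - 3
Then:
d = 9/8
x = -1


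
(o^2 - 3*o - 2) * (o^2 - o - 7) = o^4 - 4*o^3 - 6*o^2 + 23*o + 14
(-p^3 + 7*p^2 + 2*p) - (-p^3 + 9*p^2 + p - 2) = -2*p^2 + p + 2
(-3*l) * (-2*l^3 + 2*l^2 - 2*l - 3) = 6*l^4 - 6*l^3 + 6*l^2 + 9*l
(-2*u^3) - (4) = -2*u^3 - 4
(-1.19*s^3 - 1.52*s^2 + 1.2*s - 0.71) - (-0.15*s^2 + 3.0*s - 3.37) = -1.19*s^3 - 1.37*s^2 - 1.8*s + 2.66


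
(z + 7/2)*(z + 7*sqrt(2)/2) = z^2 + 7*z/2 + 7*sqrt(2)*z/2 + 49*sqrt(2)/4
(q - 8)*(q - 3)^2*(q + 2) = q^4 - 12*q^3 + 29*q^2 + 42*q - 144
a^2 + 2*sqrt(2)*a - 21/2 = (a - 3*sqrt(2)/2)*(a + 7*sqrt(2)/2)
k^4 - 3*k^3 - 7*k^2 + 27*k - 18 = (k - 3)*(k - 2)*(k - 1)*(k + 3)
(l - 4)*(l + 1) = l^2 - 3*l - 4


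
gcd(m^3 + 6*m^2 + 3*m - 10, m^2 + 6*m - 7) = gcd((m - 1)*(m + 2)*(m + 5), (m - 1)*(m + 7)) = m - 1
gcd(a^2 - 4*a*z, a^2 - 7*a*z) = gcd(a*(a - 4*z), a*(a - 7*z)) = a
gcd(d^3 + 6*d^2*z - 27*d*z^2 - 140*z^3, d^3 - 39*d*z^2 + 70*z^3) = -d^2 - 2*d*z + 35*z^2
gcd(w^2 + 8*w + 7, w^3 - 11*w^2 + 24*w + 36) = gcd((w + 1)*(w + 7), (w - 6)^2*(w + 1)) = w + 1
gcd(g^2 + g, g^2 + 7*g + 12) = 1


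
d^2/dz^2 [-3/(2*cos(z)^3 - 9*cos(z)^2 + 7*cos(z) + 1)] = 24*((-17*cos(z) + 36*cos(2*z) - 9*cos(3*z))*(17*cos(z) - 9*cos(2*z) + cos(3*z) - 7)/4 - 2*(6*cos(z)^2 - 18*cos(z) + 7)^2*sin(z)^2)/(17*cos(z) - 9*cos(2*z) + cos(3*z) - 7)^3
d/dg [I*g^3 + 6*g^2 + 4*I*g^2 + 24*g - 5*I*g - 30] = 3*I*g^2 + g*(12 + 8*I) + 24 - 5*I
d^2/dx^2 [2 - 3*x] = 0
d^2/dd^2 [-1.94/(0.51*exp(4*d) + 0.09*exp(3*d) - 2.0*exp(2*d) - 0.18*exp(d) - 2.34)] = (1.94*(2.04*exp(3*d) + 0.27*exp(2*d) - 4.0*exp(d) - 0.18)*(4.08*exp(3*d) + 0.54*exp(2*d) - 8.0*exp(d) - 0.36)*exp(d) + (15.8304*exp(3*d) + 1.5714*exp(2*d) - 15.52*exp(d) - 0.3492)*(-0.51*exp(4*d) - 0.09*exp(3*d) + 2.0*exp(2*d) + 0.18*exp(d) + 2.34))*exp(d)/(-0.51*exp(4*d) - 0.09*exp(3*d) + 2.0*exp(2*d) + 0.18*exp(d) + 2.34)^3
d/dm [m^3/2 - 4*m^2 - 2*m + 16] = 3*m^2/2 - 8*m - 2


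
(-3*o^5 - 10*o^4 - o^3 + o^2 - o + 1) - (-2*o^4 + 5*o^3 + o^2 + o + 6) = -3*o^5 - 8*o^4 - 6*o^3 - 2*o - 5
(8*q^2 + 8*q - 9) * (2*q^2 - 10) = 16*q^4 + 16*q^3 - 98*q^2 - 80*q + 90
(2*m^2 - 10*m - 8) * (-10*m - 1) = -20*m^3 + 98*m^2 + 90*m + 8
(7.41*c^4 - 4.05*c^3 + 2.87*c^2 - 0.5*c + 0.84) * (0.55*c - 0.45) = 4.0755*c^5 - 5.562*c^4 + 3.401*c^3 - 1.5665*c^2 + 0.687*c - 0.378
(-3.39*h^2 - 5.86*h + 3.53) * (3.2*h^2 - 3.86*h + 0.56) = -10.848*h^4 - 5.6666*h^3 + 32.0172*h^2 - 16.9074*h + 1.9768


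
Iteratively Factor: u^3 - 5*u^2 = (u)*(u^2 - 5*u) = u^2*(u - 5)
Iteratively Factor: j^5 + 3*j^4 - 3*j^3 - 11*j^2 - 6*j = (j + 3)*(j^4 - 3*j^2 - 2*j) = (j - 2)*(j + 3)*(j^3 + 2*j^2 + j) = j*(j - 2)*(j + 3)*(j^2 + 2*j + 1) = j*(j - 2)*(j + 1)*(j + 3)*(j + 1)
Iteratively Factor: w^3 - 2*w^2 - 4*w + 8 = (w - 2)*(w^2 - 4) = (w - 2)*(w + 2)*(w - 2)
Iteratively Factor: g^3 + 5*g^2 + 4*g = (g + 4)*(g^2 + g) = g*(g + 4)*(g + 1)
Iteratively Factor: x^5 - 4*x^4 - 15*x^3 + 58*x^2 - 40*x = (x)*(x^4 - 4*x^3 - 15*x^2 + 58*x - 40) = x*(x - 1)*(x^3 - 3*x^2 - 18*x + 40) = x*(x - 2)*(x - 1)*(x^2 - x - 20) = x*(x - 5)*(x - 2)*(x - 1)*(x + 4)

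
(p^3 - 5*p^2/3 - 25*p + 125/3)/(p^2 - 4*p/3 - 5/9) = 3*(p^2 - 25)/(3*p + 1)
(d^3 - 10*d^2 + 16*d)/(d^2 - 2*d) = d - 8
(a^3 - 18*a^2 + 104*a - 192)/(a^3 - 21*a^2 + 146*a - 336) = (a - 4)/(a - 7)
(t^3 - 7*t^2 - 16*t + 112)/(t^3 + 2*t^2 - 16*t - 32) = (t - 7)/(t + 2)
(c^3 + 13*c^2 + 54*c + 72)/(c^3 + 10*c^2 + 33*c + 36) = (c + 6)/(c + 3)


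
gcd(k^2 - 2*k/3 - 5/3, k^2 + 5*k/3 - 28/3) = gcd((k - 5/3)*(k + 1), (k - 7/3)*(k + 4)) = 1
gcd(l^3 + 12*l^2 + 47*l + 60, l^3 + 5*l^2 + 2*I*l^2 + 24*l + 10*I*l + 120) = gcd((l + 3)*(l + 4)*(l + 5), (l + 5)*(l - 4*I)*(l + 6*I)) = l + 5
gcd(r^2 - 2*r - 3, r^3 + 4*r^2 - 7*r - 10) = r + 1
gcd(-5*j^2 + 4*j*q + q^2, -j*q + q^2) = -j + q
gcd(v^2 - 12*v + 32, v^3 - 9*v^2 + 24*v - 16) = v - 4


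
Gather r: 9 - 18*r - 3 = 6 - 18*r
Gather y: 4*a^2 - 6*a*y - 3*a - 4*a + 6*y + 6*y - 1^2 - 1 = 4*a^2 - 7*a + y*(12 - 6*a) - 2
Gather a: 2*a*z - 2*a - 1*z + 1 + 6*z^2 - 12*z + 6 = a*(2*z - 2) + 6*z^2 - 13*z + 7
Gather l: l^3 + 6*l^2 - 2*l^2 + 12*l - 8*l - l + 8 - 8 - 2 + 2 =l^3 + 4*l^2 + 3*l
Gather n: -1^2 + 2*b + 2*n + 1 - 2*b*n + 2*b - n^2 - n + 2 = 4*b - n^2 + n*(1 - 2*b) + 2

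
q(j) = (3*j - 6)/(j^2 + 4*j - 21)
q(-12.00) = -0.56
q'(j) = (-2*j - 4)*(3*j - 6)/(j^2 + 4*j - 21)^2 + 3/(j^2 + 4*j - 21)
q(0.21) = 0.27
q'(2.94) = -83.36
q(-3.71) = 0.78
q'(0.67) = -0.10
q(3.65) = 0.72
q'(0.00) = -0.09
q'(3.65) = -0.73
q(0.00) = 0.29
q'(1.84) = -0.26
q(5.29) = 0.35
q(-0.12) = 0.30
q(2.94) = -4.73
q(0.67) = 0.22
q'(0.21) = -0.09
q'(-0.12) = -0.09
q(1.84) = 0.05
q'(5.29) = -0.08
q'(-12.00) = -0.11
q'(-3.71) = -0.26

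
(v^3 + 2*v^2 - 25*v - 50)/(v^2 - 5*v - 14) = (v^2 - 25)/(v - 7)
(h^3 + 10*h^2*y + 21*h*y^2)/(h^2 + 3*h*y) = h + 7*y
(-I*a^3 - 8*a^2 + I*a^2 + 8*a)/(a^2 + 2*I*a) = (-I*a^2 + a*(-8 + I) + 8)/(a + 2*I)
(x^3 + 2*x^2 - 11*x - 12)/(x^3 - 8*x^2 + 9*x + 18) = (x + 4)/(x - 6)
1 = 1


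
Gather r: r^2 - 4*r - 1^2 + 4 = r^2 - 4*r + 3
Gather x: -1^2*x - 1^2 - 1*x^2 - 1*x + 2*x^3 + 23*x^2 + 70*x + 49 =2*x^3 + 22*x^2 + 68*x + 48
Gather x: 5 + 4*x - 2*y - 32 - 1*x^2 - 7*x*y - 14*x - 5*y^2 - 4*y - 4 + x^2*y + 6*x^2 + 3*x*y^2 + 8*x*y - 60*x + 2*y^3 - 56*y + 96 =x^2*(y + 5) + x*(3*y^2 + y - 70) + 2*y^3 - 5*y^2 - 62*y + 65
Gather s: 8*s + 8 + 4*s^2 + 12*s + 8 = 4*s^2 + 20*s + 16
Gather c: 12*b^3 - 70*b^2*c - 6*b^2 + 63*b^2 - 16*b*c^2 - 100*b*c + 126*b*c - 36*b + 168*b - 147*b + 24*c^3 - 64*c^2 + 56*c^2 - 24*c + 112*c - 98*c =12*b^3 + 57*b^2 - 15*b + 24*c^3 + c^2*(-16*b - 8) + c*(-70*b^2 + 26*b - 10)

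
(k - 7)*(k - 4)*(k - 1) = k^3 - 12*k^2 + 39*k - 28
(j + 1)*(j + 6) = j^2 + 7*j + 6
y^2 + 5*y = y*(y + 5)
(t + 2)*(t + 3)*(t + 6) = t^3 + 11*t^2 + 36*t + 36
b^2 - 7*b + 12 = (b - 4)*(b - 3)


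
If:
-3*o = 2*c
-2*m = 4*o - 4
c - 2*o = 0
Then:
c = 0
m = 2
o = 0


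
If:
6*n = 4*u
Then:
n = 2*u/3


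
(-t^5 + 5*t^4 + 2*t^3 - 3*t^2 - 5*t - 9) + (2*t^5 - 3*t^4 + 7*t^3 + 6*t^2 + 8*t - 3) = t^5 + 2*t^4 + 9*t^3 + 3*t^2 + 3*t - 12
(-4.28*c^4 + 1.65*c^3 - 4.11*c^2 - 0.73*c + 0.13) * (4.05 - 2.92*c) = 12.4976*c^5 - 22.152*c^4 + 18.6837*c^3 - 14.5139*c^2 - 3.3361*c + 0.5265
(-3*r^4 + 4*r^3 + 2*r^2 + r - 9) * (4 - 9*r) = 27*r^5 - 48*r^4 - 2*r^3 - r^2 + 85*r - 36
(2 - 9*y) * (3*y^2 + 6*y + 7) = -27*y^3 - 48*y^2 - 51*y + 14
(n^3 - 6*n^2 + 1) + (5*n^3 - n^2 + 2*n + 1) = 6*n^3 - 7*n^2 + 2*n + 2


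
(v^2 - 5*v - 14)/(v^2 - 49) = (v + 2)/(v + 7)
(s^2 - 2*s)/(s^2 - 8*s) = (s - 2)/(s - 8)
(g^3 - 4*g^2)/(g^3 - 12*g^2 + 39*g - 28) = g^2/(g^2 - 8*g + 7)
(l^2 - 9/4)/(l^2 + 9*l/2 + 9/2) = (l - 3/2)/(l + 3)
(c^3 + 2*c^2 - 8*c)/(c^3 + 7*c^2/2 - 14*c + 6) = 2*c*(c + 4)/(2*c^2 + 11*c - 6)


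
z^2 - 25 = (z - 5)*(z + 5)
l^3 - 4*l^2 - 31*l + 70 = (l - 7)*(l - 2)*(l + 5)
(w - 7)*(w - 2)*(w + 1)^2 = w^4 - 7*w^3 - 3*w^2 + 19*w + 14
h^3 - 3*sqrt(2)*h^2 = h^2*(h - 3*sqrt(2))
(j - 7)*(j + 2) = j^2 - 5*j - 14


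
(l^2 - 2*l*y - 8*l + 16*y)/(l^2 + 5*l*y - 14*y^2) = (l - 8)/(l + 7*y)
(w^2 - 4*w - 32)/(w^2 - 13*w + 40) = (w + 4)/(w - 5)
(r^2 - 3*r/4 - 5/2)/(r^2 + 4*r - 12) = (r + 5/4)/(r + 6)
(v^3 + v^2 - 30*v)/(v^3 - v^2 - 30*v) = (-v^2 - v + 30)/(-v^2 + v + 30)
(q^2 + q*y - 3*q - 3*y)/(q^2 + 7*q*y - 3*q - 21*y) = (q + y)/(q + 7*y)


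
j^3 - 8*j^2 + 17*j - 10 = (j - 5)*(j - 2)*(j - 1)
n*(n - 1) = n^2 - n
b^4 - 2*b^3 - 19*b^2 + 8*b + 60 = (b - 5)*(b - 2)*(b + 2)*(b + 3)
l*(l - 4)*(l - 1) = l^3 - 5*l^2 + 4*l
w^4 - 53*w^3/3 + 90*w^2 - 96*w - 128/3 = (w - 8)^2*(w - 2)*(w + 1/3)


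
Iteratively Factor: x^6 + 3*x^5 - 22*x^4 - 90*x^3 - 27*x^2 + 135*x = (x + 3)*(x^5 - 22*x^3 - 24*x^2 + 45*x) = (x + 3)^2*(x^4 - 3*x^3 - 13*x^2 + 15*x) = (x - 5)*(x + 3)^2*(x^3 + 2*x^2 - 3*x) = (x - 5)*(x - 1)*(x + 3)^2*(x^2 + 3*x) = (x - 5)*(x - 1)*(x + 3)^3*(x)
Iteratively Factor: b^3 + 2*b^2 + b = (b + 1)*(b^2 + b) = b*(b + 1)*(b + 1)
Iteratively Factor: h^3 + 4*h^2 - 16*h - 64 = (h + 4)*(h^2 - 16) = (h - 4)*(h + 4)*(h + 4)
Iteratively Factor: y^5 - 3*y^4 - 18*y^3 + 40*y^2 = (y - 5)*(y^4 + 2*y^3 - 8*y^2) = y*(y - 5)*(y^3 + 2*y^2 - 8*y) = y^2*(y - 5)*(y^2 + 2*y - 8) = y^2*(y - 5)*(y + 4)*(y - 2)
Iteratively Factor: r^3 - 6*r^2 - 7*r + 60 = (r - 5)*(r^2 - r - 12) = (r - 5)*(r - 4)*(r + 3)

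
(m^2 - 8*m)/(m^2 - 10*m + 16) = m/(m - 2)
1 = 1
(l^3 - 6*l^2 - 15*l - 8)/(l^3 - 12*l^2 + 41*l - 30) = (l^3 - 6*l^2 - 15*l - 8)/(l^3 - 12*l^2 + 41*l - 30)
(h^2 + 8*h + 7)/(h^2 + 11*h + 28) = (h + 1)/(h + 4)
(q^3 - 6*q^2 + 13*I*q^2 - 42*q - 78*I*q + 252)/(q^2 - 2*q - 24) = (q^2 + 13*I*q - 42)/(q + 4)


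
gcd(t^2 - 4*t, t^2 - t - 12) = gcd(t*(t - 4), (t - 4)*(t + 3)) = t - 4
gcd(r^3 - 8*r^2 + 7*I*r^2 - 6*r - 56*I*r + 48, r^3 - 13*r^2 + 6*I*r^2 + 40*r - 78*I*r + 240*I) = r^2 + r*(-8 + 6*I) - 48*I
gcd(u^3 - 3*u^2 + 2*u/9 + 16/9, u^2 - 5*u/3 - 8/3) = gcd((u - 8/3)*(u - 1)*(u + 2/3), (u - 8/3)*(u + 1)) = u - 8/3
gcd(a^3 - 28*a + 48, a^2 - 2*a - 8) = a - 4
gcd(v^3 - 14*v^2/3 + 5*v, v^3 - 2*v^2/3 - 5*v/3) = v^2 - 5*v/3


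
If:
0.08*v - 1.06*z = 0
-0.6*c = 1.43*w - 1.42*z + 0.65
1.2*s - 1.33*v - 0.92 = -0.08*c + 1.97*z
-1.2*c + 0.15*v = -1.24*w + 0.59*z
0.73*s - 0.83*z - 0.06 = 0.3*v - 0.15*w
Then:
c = -0.43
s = -0.28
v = -0.87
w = -0.34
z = -0.07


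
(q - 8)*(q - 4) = q^2 - 12*q + 32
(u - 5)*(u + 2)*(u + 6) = u^3 + 3*u^2 - 28*u - 60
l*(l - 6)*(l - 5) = l^3 - 11*l^2 + 30*l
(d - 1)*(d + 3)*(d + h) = d^3 + d^2*h + 2*d^2 + 2*d*h - 3*d - 3*h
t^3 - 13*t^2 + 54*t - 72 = (t - 6)*(t - 4)*(t - 3)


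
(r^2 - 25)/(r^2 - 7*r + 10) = (r + 5)/(r - 2)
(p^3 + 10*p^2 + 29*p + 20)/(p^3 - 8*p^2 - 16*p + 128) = (p^2 + 6*p + 5)/(p^2 - 12*p + 32)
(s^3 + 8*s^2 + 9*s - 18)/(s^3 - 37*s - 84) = (s^2 + 5*s - 6)/(s^2 - 3*s - 28)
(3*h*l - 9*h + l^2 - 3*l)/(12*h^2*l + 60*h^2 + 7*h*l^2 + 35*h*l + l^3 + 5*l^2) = (l - 3)/(4*h*l + 20*h + l^2 + 5*l)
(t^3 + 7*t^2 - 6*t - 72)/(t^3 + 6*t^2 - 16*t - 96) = (t - 3)/(t - 4)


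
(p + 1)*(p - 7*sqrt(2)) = p^2 - 7*sqrt(2)*p + p - 7*sqrt(2)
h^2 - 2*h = h*(h - 2)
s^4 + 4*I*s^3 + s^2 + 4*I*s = s*(s + 4*I)*(-I*s + 1)*(I*s + 1)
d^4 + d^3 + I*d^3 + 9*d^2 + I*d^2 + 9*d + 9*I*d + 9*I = (d + 1)*(d - 3*I)*(d + I)*(d + 3*I)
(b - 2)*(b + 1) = b^2 - b - 2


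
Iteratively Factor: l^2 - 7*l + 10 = (l - 2)*(l - 5)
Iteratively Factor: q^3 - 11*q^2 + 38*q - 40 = (q - 4)*(q^2 - 7*q + 10) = (q - 4)*(q - 2)*(q - 5)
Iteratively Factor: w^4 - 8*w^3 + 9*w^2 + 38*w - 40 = (w - 4)*(w^3 - 4*w^2 - 7*w + 10) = (w - 5)*(w - 4)*(w^2 + w - 2) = (w - 5)*(w - 4)*(w - 1)*(w + 2)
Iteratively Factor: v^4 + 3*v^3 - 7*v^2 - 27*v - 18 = (v + 2)*(v^3 + v^2 - 9*v - 9) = (v - 3)*(v + 2)*(v^2 + 4*v + 3) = (v - 3)*(v + 2)*(v + 3)*(v + 1)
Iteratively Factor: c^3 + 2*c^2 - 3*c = (c - 1)*(c^2 + 3*c) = (c - 1)*(c + 3)*(c)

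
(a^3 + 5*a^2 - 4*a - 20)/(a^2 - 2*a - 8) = (a^2 + 3*a - 10)/(a - 4)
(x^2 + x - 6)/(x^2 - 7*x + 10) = (x + 3)/(x - 5)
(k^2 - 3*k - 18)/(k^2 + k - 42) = (k + 3)/(k + 7)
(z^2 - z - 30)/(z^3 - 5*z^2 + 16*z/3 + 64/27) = 27*(z^2 - z - 30)/(27*z^3 - 135*z^2 + 144*z + 64)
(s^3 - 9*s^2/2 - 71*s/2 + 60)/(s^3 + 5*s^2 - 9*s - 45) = (s^2 - 19*s/2 + 12)/(s^2 - 9)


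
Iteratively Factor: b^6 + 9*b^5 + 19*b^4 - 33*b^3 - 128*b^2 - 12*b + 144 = (b - 1)*(b^5 + 10*b^4 + 29*b^3 - 4*b^2 - 132*b - 144) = (b - 1)*(b + 3)*(b^4 + 7*b^3 + 8*b^2 - 28*b - 48) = (b - 1)*(b + 2)*(b + 3)*(b^3 + 5*b^2 - 2*b - 24) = (b - 1)*(b + 2)*(b + 3)*(b + 4)*(b^2 + b - 6) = (b - 2)*(b - 1)*(b + 2)*(b + 3)*(b + 4)*(b + 3)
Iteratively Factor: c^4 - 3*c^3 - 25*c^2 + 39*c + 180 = (c - 5)*(c^3 + 2*c^2 - 15*c - 36) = (c - 5)*(c - 4)*(c^2 + 6*c + 9) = (c - 5)*(c - 4)*(c + 3)*(c + 3)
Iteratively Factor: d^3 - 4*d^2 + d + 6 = (d - 2)*(d^2 - 2*d - 3) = (d - 3)*(d - 2)*(d + 1)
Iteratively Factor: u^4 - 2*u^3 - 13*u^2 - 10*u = (u + 2)*(u^3 - 4*u^2 - 5*u) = (u + 1)*(u + 2)*(u^2 - 5*u) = u*(u + 1)*(u + 2)*(u - 5)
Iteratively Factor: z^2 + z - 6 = (z - 2)*(z + 3)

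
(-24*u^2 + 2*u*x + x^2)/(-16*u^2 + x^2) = (6*u + x)/(4*u + x)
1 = 1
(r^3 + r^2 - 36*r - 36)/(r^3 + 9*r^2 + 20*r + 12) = (r - 6)/(r + 2)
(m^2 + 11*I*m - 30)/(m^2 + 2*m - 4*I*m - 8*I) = (m^2 + 11*I*m - 30)/(m^2 + m*(2 - 4*I) - 8*I)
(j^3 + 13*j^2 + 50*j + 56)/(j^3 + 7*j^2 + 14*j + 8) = (j + 7)/(j + 1)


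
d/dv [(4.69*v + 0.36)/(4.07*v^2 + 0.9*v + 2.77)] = (-19.0883*v^2 - 2.9304*v + 12.6673)/(16.5649*v^4 + 7.326*v^3 + 23.3578*v^2 + 4.986*v + 7.6729)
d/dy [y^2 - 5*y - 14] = 2*y - 5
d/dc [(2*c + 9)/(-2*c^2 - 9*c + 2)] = (4*c^2 + 36*c + 85)/(4*c^4 + 36*c^3 + 73*c^2 - 36*c + 4)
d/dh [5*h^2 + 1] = 10*h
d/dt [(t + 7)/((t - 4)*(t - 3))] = (-t^2 - 14*t + 61)/(t^4 - 14*t^3 + 73*t^2 - 168*t + 144)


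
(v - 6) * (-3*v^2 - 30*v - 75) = -3*v^3 - 12*v^2 + 105*v + 450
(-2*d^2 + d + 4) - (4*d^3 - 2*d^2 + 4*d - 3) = -4*d^3 - 3*d + 7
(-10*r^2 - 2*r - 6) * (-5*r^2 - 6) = 50*r^4 + 10*r^3 + 90*r^2 + 12*r + 36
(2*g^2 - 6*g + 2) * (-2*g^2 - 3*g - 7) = -4*g^4 + 6*g^3 + 36*g - 14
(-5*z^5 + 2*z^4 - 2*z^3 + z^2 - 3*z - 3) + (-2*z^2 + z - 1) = -5*z^5 + 2*z^4 - 2*z^3 - z^2 - 2*z - 4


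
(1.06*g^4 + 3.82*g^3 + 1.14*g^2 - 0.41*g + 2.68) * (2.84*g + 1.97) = 3.0104*g^5 + 12.937*g^4 + 10.763*g^3 + 1.0814*g^2 + 6.8035*g + 5.2796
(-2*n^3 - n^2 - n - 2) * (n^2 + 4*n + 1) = -2*n^5 - 9*n^4 - 7*n^3 - 7*n^2 - 9*n - 2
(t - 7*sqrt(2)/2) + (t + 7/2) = 2*t - 7*sqrt(2)/2 + 7/2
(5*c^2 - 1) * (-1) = 1 - 5*c^2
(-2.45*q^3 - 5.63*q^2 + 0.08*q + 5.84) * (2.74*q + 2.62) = -6.713*q^4 - 21.8452*q^3 - 14.5314*q^2 + 16.2112*q + 15.3008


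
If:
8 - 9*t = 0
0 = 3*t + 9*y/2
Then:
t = 8/9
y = -16/27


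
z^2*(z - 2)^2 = z^4 - 4*z^3 + 4*z^2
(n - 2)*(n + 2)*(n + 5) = n^3 + 5*n^2 - 4*n - 20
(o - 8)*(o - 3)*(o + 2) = o^3 - 9*o^2 + 2*o + 48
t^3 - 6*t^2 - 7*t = t*(t - 7)*(t + 1)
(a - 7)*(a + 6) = a^2 - a - 42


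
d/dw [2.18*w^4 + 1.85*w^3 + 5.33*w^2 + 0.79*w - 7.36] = 8.72*w^3 + 5.55*w^2 + 10.66*w + 0.79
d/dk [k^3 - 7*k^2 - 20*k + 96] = 3*k^2 - 14*k - 20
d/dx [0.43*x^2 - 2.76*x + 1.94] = 0.86*x - 2.76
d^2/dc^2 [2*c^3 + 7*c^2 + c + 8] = 12*c + 14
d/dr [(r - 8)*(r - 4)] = 2*r - 12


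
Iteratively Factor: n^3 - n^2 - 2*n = (n)*(n^2 - n - 2) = n*(n - 2)*(n + 1)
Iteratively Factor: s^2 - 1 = (s - 1)*(s + 1)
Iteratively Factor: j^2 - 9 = (j - 3)*(j + 3)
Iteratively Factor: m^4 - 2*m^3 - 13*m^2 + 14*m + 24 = (m - 2)*(m^3 - 13*m - 12) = (m - 4)*(m - 2)*(m^2 + 4*m + 3) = (m - 4)*(m - 2)*(m + 3)*(m + 1)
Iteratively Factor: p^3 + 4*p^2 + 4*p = (p + 2)*(p^2 + 2*p) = (p + 2)^2*(p)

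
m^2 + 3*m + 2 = (m + 1)*(m + 2)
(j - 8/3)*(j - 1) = j^2 - 11*j/3 + 8/3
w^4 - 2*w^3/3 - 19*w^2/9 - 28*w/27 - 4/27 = (w - 2)*(w + 1/3)^2*(w + 2/3)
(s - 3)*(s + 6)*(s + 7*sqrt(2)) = s^3 + 3*s^2 + 7*sqrt(2)*s^2 - 18*s + 21*sqrt(2)*s - 126*sqrt(2)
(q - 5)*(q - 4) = q^2 - 9*q + 20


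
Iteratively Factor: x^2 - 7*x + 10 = (x - 2)*(x - 5)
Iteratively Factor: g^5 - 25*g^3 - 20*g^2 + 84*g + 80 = (g + 4)*(g^4 - 4*g^3 - 9*g^2 + 16*g + 20) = (g - 2)*(g + 4)*(g^3 - 2*g^2 - 13*g - 10) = (g - 2)*(g + 2)*(g + 4)*(g^2 - 4*g - 5) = (g - 2)*(g + 1)*(g + 2)*(g + 4)*(g - 5)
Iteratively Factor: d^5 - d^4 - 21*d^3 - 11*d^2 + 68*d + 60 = (d + 3)*(d^4 - 4*d^3 - 9*d^2 + 16*d + 20) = (d - 5)*(d + 3)*(d^3 + d^2 - 4*d - 4) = (d - 5)*(d + 2)*(d + 3)*(d^2 - d - 2) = (d - 5)*(d + 1)*(d + 2)*(d + 3)*(d - 2)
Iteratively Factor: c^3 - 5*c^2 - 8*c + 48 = (c - 4)*(c^2 - c - 12) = (c - 4)^2*(c + 3)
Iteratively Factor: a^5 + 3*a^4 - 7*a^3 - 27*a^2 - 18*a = (a)*(a^4 + 3*a^3 - 7*a^2 - 27*a - 18) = a*(a + 1)*(a^3 + 2*a^2 - 9*a - 18) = a*(a - 3)*(a + 1)*(a^2 + 5*a + 6) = a*(a - 3)*(a + 1)*(a + 2)*(a + 3)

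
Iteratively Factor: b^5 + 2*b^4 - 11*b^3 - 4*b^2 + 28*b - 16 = (b + 4)*(b^4 - 2*b^3 - 3*b^2 + 8*b - 4) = (b - 2)*(b + 4)*(b^3 - 3*b + 2) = (b - 2)*(b - 1)*(b + 4)*(b^2 + b - 2) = (b - 2)*(b - 1)*(b + 2)*(b + 4)*(b - 1)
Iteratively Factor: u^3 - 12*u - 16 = (u + 2)*(u^2 - 2*u - 8) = (u + 2)^2*(u - 4)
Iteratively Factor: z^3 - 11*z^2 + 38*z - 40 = (z - 2)*(z^2 - 9*z + 20) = (z - 4)*(z - 2)*(z - 5)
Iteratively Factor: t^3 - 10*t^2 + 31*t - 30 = (t - 3)*(t^2 - 7*t + 10) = (t - 5)*(t - 3)*(t - 2)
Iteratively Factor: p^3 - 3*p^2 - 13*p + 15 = (p - 5)*(p^2 + 2*p - 3) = (p - 5)*(p + 3)*(p - 1)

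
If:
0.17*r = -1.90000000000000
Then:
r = -11.18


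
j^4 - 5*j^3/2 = j^3*(j - 5/2)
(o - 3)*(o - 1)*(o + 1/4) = o^3 - 15*o^2/4 + 2*o + 3/4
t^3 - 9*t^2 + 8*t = t*(t - 8)*(t - 1)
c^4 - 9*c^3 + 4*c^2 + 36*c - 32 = (c - 8)*(c - 2)*(c - 1)*(c + 2)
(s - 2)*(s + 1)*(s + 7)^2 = s^4 + 13*s^3 + 33*s^2 - 77*s - 98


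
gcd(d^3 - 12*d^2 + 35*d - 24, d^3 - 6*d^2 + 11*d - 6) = d^2 - 4*d + 3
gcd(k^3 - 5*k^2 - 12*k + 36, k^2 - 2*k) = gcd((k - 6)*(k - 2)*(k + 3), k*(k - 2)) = k - 2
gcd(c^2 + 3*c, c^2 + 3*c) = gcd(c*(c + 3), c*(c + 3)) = c^2 + 3*c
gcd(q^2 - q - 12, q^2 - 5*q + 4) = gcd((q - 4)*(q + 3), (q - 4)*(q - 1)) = q - 4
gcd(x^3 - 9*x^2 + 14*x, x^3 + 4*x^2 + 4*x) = x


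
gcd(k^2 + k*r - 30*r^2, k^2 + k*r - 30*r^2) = -k^2 - k*r + 30*r^2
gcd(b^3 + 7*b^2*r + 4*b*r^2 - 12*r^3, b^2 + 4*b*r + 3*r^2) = 1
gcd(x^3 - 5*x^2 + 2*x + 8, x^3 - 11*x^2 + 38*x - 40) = x^2 - 6*x + 8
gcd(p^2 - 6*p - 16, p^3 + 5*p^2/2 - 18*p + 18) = 1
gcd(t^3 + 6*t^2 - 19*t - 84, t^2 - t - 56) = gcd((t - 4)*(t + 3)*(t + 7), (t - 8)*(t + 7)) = t + 7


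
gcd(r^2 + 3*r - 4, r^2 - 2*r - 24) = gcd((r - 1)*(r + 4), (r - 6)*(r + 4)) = r + 4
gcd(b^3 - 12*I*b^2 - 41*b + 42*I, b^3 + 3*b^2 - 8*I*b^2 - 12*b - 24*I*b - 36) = b - 2*I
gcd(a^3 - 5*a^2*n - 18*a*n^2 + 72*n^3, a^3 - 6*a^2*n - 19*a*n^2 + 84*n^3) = a^2 + a*n - 12*n^2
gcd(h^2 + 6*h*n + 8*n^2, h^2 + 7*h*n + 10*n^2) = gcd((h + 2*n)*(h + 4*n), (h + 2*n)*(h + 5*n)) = h + 2*n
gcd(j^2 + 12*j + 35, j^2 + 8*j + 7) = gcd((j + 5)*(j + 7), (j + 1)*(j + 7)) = j + 7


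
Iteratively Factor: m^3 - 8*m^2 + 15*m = (m - 5)*(m^2 - 3*m) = m*(m - 5)*(m - 3)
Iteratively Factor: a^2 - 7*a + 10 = (a - 5)*(a - 2)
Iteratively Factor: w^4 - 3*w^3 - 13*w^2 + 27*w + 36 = (w + 1)*(w^3 - 4*w^2 - 9*w + 36) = (w - 3)*(w + 1)*(w^2 - w - 12) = (w - 3)*(w + 1)*(w + 3)*(w - 4)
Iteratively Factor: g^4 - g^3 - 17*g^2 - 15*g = (g + 1)*(g^3 - 2*g^2 - 15*g) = (g + 1)*(g + 3)*(g^2 - 5*g) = (g - 5)*(g + 1)*(g + 3)*(g)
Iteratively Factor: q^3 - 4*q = (q)*(q^2 - 4) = q*(q + 2)*(q - 2)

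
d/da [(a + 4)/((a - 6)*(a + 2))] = (-a^2 - 8*a + 4)/(a^4 - 8*a^3 - 8*a^2 + 96*a + 144)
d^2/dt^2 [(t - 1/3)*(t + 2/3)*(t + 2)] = 6*t + 14/3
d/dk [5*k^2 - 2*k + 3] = 10*k - 2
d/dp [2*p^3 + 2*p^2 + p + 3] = 6*p^2 + 4*p + 1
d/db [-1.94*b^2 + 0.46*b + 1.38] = 0.46 - 3.88*b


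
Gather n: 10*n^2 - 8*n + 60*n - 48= 10*n^2 + 52*n - 48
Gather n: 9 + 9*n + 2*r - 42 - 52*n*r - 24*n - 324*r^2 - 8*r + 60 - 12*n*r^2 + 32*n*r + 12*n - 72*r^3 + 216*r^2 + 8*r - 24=n*(-12*r^2 - 20*r - 3) - 72*r^3 - 108*r^2 + 2*r + 3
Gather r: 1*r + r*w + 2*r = r*(w + 3)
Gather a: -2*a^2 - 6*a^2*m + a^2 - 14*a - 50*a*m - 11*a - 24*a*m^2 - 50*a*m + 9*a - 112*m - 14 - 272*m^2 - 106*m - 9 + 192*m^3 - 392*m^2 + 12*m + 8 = a^2*(-6*m - 1) + a*(-24*m^2 - 100*m - 16) + 192*m^3 - 664*m^2 - 206*m - 15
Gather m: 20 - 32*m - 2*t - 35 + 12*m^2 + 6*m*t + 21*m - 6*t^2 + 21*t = 12*m^2 + m*(6*t - 11) - 6*t^2 + 19*t - 15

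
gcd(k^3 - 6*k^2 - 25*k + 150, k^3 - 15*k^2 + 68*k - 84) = k - 6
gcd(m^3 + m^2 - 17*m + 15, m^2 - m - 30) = m + 5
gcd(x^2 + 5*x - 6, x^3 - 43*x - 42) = x + 6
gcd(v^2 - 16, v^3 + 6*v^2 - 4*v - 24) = 1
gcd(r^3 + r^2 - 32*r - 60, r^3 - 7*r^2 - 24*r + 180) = r^2 - r - 30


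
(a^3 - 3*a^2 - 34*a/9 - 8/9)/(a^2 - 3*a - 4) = (a^2 + a + 2/9)/(a + 1)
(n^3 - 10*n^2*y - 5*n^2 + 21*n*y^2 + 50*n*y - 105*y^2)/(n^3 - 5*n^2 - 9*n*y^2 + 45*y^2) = (n - 7*y)/(n + 3*y)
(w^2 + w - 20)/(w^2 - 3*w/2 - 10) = 2*(w + 5)/(2*w + 5)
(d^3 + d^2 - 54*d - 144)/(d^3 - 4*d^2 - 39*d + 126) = (d^2 - 5*d - 24)/(d^2 - 10*d + 21)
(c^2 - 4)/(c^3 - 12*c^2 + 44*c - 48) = (c + 2)/(c^2 - 10*c + 24)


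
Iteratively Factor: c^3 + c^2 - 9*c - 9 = (c + 3)*(c^2 - 2*c - 3) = (c + 1)*(c + 3)*(c - 3)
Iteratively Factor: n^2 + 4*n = (n + 4)*(n)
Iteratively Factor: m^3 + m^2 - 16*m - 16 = (m - 4)*(m^2 + 5*m + 4) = (m - 4)*(m + 1)*(m + 4)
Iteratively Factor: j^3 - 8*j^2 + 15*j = (j)*(j^2 - 8*j + 15) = j*(j - 5)*(j - 3)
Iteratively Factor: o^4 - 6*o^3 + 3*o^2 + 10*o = (o + 1)*(o^3 - 7*o^2 + 10*o) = (o - 2)*(o + 1)*(o^2 - 5*o) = o*(o - 2)*(o + 1)*(o - 5)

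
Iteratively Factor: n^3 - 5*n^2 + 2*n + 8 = (n - 4)*(n^2 - n - 2) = (n - 4)*(n + 1)*(n - 2)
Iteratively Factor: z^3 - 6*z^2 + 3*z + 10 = (z - 2)*(z^2 - 4*z - 5) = (z - 2)*(z + 1)*(z - 5)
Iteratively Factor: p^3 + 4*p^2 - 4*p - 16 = (p + 4)*(p^2 - 4) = (p - 2)*(p + 4)*(p + 2)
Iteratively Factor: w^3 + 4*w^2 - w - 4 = (w + 1)*(w^2 + 3*w - 4) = (w + 1)*(w + 4)*(w - 1)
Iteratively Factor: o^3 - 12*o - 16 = (o + 2)*(o^2 - 2*o - 8) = (o - 4)*(o + 2)*(o + 2)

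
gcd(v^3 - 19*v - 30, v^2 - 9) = v + 3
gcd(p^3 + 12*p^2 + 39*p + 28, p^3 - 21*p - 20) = p^2 + 5*p + 4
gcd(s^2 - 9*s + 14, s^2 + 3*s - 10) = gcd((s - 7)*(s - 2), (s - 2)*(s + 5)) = s - 2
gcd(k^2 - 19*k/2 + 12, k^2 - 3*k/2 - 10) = 1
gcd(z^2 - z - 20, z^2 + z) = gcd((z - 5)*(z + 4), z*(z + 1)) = 1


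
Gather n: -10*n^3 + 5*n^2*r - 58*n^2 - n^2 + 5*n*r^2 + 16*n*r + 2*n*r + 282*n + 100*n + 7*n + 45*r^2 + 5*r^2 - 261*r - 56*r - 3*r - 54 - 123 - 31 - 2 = -10*n^3 + n^2*(5*r - 59) + n*(5*r^2 + 18*r + 389) + 50*r^2 - 320*r - 210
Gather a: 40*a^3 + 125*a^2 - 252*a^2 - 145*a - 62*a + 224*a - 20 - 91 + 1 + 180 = 40*a^3 - 127*a^2 + 17*a + 70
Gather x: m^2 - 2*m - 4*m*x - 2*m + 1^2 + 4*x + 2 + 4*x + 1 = m^2 - 4*m + x*(8 - 4*m) + 4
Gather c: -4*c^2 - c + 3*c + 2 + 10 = -4*c^2 + 2*c + 12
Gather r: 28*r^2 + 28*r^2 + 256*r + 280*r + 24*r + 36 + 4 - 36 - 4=56*r^2 + 560*r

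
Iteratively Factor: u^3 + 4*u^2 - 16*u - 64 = (u - 4)*(u^2 + 8*u + 16) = (u - 4)*(u + 4)*(u + 4)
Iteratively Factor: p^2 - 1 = (p - 1)*(p + 1)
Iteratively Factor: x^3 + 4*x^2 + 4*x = (x + 2)*(x^2 + 2*x) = (x + 2)^2*(x)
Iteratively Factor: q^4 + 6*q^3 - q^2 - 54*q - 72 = (q + 3)*(q^3 + 3*q^2 - 10*q - 24) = (q - 3)*(q + 3)*(q^2 + 6*q + 8) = (q - 3)*(q + 2)*(q + 3)*(q + 4)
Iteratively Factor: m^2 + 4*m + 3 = (m + 1)*(m + 3)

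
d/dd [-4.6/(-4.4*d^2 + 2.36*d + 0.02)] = (10.856 - 40.48*d)/(-4.4*d^2 + 2.36*d + 0.02)^2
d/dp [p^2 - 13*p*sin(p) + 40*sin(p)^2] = -13*p*cos(p) + 2*p - 13*sin(p) + 40*sin(2*p)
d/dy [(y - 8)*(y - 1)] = 2*y - 9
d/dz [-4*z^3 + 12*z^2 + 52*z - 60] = -12*z^2 + 24*z + 52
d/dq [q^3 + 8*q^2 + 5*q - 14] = 3*q^2 + 16*q + 5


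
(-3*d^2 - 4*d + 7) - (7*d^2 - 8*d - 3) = -10*d^2 + 4*d + 10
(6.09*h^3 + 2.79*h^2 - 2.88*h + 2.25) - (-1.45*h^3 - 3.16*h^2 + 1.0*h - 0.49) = 7.54*h^3 + 5.95*h^2 - 3.88*h + 2.74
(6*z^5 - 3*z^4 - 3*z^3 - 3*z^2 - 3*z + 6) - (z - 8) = 6*z^5 - 3*z^4 - 3*z^3 - 3*z^2 - 4*z + 14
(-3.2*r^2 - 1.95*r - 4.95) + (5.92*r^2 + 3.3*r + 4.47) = 2.72*r^2 + 1.35*r - 0.48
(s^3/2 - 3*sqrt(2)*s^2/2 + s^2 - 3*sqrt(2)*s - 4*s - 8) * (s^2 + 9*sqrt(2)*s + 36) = s^5/2 + s^4 + 3*sqrt(2)*s^4 - 13*s^3 + 6*sqrt(2)*s^3 - 90*sqrt(2)*s^2 - 26*s^2 - 180*sqrt(2)*s - 144*s - 288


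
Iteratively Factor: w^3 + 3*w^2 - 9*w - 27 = (w - 3)*(w^2 + 6*w + 9) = (w - 3)*(w + 3)*(w + 3)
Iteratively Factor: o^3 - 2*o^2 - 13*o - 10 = (o - 5)*(o^2 + 3*o + 2) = (o - 5)*(o + 2)*(o + 1)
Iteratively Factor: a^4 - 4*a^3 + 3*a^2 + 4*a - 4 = (a - 2)*(a^3 - 2*a^2 - a + 2) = (a - 2)^2*(a^2 - 1) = (a - 2)^2*(a - 1)*(a + 1)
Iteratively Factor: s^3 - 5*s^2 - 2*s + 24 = (s - 4)*(s^2 - s - 6) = (s - 4)*(s - 3)*(s + 2)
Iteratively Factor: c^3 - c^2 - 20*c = (c - 5)*(c^2 + 4*c) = c*(c - 5)*(c + 4)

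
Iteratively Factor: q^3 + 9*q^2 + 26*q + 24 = (q + 2)*(q^2 + 7*q + 12) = (q + 2)*(q + 4)*(q + 3)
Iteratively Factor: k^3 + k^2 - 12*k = (k + 4)*(k^2 - 3*k) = (k - 3)*(k + 4)*(k)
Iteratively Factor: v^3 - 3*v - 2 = (v + 1)*(v^2 - v - 2) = (v - 2)*(v + 1)*(v + 1)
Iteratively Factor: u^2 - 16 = (u - 4)*(u + 4)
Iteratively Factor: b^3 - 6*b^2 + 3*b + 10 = (b + 1)*(b^2 - 7*b + 10) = (b - 5)*(b + 1)*(b - 2)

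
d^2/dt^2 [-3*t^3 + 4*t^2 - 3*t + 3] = 8 - 18*t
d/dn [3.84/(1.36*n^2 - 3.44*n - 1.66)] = (13.2096 - 10.4448*n)/(-1.36*n^2 + 3.44*n + 1.66)^2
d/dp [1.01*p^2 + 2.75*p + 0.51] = 2.02*p + 2.75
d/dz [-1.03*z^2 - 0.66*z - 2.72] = -2.06*z - 0.66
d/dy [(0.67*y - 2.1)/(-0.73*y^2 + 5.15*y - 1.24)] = (0.4891*y^2 - 3.066*y + 9.9842)/(0.5329*y^4 - 7.519*y^3 + 28.3329*y^2 - 12.772*y + 1.5376)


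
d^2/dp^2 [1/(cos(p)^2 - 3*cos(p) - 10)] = (4*sin(p)^4 - 51*sin(p)^2 - 75*cos(p)/4 - 9*cos(3*p)/4 + 9)/(sin(p)^2 + 3*cos(p) + 9)^3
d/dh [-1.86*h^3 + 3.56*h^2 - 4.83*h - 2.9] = -5.58*h^2 + 7.12*h - 4.83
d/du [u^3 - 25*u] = 3*u^2 - 25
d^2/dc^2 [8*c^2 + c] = 16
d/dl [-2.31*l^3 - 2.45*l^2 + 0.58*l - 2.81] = -6.93*l^2 - 4.9*l + 0.58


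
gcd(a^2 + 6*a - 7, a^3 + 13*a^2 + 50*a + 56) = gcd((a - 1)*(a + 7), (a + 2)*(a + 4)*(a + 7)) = a + 7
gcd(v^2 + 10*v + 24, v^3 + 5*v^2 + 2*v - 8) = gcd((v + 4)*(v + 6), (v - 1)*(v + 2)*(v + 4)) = v + 4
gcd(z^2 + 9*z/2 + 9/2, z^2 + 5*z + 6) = z + 3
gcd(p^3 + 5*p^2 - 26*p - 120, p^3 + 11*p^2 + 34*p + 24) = p^2 + 10*p + 24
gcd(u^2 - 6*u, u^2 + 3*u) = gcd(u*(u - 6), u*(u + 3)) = u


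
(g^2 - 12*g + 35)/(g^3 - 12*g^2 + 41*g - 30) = (g - 7)/(g^2 - 7*g + 6)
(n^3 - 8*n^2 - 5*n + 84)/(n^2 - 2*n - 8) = (n^2 - 4*n - 21)/(n + 2)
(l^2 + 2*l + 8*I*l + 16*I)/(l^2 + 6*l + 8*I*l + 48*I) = (l + 2)/(l + 6)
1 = 1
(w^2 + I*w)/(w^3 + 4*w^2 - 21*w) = (w + I)/(w^2 + 4*w - 21)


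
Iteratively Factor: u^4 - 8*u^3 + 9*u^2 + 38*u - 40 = (u - 1)*(u^3 - 7*u^2 + 2*u + 40) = (u - 4)*(u - 1)*(u^2 - 3*u - 10) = (u - 4)*(u - 1)*(u + 2)*(u - 5)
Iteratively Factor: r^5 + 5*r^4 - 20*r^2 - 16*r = (r + 2)*(r^4 + 3*r^3 - 6*r^2 - 8*r) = r*(r + 2)*(r^3 + 3*r^2 - 6*r - 8) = r*(r + 2)*(r + 4)*(r^2 - r - 2) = r*(r - 2)*(r + 2)*(r + 4)*(r + 1)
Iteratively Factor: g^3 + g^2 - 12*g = (g - 3)*(g^2 + 4*g) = g*(g - 3)*(g + 4)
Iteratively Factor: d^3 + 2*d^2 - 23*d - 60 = (d - 5)*(d^2 + 7*d + 12) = (d - 5)*(d + 4)*(d + 3)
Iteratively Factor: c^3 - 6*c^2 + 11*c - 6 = (c - 3)*(c^2 - 3*c + 2) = (c - 3)*(c - 2)*(c - 1)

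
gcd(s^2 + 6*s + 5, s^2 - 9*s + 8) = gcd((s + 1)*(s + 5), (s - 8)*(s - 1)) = 1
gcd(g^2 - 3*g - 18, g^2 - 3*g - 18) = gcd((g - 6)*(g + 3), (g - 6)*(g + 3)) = g^2 - 3*g - 18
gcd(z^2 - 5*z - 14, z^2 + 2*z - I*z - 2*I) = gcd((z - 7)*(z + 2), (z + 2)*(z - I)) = z + 2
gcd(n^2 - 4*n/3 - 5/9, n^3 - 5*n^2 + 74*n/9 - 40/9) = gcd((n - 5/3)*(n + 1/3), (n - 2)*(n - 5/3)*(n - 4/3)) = n - 5/3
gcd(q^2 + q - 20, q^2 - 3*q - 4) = q - 4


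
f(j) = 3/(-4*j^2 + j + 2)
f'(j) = 3*(8*j - 1)/(-4*j^2 + j + 2)^2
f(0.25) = 1.50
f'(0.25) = 0.75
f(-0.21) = 1.86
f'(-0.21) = -3.09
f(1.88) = -0.29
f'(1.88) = 0.40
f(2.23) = -0.19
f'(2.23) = 0.21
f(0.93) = -5.66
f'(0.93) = 68.88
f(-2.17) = -0.16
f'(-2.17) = -0.15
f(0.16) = 1.46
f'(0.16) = 0.20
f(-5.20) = -0.03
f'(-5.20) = -0.01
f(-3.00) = -0.08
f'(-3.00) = -0.05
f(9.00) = -0.00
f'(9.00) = 0.00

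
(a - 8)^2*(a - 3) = a^3 - 19*a^2 + 112*a - 192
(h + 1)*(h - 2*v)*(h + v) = h^3 - h^2*v + h^2 - 2*h*v^2 - h*v - 2*v^2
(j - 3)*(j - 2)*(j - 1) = j^3 - 6*j^2 + 11*j - 6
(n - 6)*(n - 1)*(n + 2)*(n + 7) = n^4 + 2*n^3 - 43*n^2 - 44*n + 84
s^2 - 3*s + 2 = (s - 2)*(s - 1)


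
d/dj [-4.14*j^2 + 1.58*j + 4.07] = 1.58 - 8.28*j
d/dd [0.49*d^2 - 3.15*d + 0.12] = 0.98*d - 3.15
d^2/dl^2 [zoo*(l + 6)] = 0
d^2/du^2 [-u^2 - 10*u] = -2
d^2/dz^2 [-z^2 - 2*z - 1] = -2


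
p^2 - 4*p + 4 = (p - 2)^2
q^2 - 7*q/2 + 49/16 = (q - 7/4)^2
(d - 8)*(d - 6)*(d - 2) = d^3 - 16*d^2 + 76*d - 96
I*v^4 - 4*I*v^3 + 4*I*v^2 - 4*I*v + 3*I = (v - 3)*(v - I)*(v + I)*(I*v - I)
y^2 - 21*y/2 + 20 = (y - 8)*(y - 5/2)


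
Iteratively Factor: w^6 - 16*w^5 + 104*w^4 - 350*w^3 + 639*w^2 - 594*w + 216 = (w - 3)*(w^5 - 13*w^4 + 65*w^3 - 155*w^2 + 174*w - 72) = (w - 4)*(w - 3)*(w^4 - 9*w^3 + 29*w^2 - 39*w + 18) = (w - 4)*(w - 3)^2*(w^3 - 6*w^2 + 11*w - 6) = (w - 4)*(w - 3)^2*(w - 1)*(w^2 - 5*w + 6) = (w - 4)*(w - 3)^2*(w - 2)*(w - 1)*(w - 3)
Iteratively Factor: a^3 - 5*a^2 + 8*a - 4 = (a - 1)*(a^2 - 4*a + 4) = (a - 2)*(a - 1)*(a - 2)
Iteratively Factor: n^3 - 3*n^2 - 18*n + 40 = (n - 2)*(n^2 - n - 20) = (n - 2)*(n + 4)*(n - 5)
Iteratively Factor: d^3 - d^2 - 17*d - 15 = (d + 1)*(d^2 - 2*d - 15) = (d + 1)*(d + 3)*(d - 5)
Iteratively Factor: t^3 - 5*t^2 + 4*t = (t - 1)*(t^2 - 4*t) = (t - 4)*(t - 1)*(t)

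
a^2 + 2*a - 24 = (a - 4)*(a + 6)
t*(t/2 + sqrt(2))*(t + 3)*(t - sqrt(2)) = t^4/2 + sqrt(2)*t^3/2 + 3*t^3/2 - 2*t^2 + 3*sqrt(2)*t^2/2 - 6*t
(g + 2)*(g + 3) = g^2 + 5*g + 6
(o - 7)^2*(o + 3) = o^3 - 11*o^2 + 7*o + 147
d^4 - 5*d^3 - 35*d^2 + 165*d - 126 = (d - 7)*(d - 3)*(d - 1)*(d + 6)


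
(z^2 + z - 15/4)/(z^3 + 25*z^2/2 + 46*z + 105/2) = (z - 3/2)/(z^2 + 10*z + 21)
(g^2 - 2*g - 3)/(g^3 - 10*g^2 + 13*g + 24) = 1/(g - 8)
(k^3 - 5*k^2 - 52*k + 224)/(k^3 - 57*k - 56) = (k - 4)/(k + 1)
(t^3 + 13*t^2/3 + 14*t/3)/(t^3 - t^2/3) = (3*t^2 + 13*t + 14)/(t*(3*t - 1))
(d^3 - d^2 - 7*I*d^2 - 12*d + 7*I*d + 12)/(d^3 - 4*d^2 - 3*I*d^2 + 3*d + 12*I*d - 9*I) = (d - 4*I)/(d - 3)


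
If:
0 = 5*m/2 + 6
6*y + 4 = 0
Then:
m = -12/5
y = -2/3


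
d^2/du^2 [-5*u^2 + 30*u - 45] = -10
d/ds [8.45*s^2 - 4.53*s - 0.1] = 16.9*s - 4.53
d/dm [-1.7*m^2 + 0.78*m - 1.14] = 0.78 - 3.4*m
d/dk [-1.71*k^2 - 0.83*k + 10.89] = -3.42*k - 0.83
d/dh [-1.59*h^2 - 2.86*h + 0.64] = -3.18*h - 2.86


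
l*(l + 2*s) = l^2 + 2*l*s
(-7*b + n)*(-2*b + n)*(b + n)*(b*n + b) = 14*b^4*n + 14*b^4 + 5*b^3*n^2 + 5*b^3*n - 8*b^2*n^3 - 8*b^2*n^2 + b*n^4 + b*n^3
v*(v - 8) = v^2 - 8*v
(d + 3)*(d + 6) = d^2 + 9*d + 18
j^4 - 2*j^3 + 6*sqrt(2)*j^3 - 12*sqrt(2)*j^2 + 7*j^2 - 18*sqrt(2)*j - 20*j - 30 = (j - 3)*(j + 1)*(j + sqrt(2))*(j + 5*sqrt(2))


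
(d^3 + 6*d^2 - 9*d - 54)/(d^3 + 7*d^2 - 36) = (d - 3)/(d - 2)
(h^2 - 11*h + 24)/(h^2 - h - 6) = (h - 8)/(h + 2)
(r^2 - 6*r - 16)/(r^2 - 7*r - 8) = (r + 2)/(r + 1)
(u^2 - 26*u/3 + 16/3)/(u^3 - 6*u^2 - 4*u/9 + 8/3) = 3*(u - 8)/(3*u^2 - 16*u - 12)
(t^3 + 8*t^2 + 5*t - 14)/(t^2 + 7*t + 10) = (t^2 + 6*t - 7)/(t + 5)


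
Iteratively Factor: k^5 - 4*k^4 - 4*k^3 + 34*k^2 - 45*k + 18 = (k + 3)*(k^4 - 7*k^3 + 17*k^2 - 17*k + 6) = (k - 1)*(k + 3)*(k^3 - 6*k^2 + 11*k - 6) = (k - 1)^2*(k + 3)*(k^2 - 5*k + 6) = (k - 3)*(k - 1)^2*(k + 3)*(k - 2)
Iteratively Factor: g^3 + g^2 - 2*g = (g - 1)*(g^2 + 2*g) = g*(g - 1)*(g + 2)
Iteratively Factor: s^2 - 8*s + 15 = (s - 5)*(s - 3)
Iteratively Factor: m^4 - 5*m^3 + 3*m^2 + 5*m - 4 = (m - 1)*(m^3 - 4*m^2 - m + 4) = (m - 1)^2*(m^2 - 3*m - 4) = (m - 4)*(m - 1)^2*(m + 1)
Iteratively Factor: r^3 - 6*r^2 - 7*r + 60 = (r - 4)*(r^2 - 2*r - 15) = (r - 4)*(r + 3)*(r - 5)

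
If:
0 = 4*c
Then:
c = 0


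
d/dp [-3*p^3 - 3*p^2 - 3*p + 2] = -9*p^2 - 6*p - 3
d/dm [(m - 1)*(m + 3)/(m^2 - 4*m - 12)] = 6*(-m^2 - 3*m - 6)/(m^4 - 8*m^3 - 8*m^2 + 96*m + 144)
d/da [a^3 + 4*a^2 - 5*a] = 3*a^2 + 8*a - 5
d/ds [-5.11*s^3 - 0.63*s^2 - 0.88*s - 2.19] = -15.33*s^2 - 1.26*s - 0.88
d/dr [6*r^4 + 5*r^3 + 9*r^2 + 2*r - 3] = 24*r^3 + 15*r^2 + 18*r + 2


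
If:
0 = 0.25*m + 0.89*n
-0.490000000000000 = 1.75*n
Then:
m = 1.00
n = -0.28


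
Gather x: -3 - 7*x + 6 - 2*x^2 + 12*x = -2*x^2 + 5*x + 3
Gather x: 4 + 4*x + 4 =4*x + 8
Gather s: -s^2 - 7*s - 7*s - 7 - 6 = -s^2 - 14*s - 13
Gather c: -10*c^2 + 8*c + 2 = -10*c^2 + 8*c + 2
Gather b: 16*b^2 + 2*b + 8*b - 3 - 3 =16*b^2 + 10*b - 6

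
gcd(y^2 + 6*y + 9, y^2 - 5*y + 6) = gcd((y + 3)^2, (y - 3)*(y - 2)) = 1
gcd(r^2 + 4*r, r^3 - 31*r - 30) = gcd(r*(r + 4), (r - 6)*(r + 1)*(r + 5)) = 1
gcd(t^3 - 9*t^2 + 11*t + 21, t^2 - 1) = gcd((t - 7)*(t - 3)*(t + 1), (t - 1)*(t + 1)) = t + 1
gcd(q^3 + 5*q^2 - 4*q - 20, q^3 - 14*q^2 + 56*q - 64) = q - 2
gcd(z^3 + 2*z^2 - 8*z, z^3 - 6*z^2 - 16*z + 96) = z + 4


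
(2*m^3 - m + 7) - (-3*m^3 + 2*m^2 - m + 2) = 5*m^3 - 2*m^2 + 5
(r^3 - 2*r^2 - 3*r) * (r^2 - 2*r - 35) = r^5 - 4*r^4 - 34*r^3 + 76*r^2 + 105*r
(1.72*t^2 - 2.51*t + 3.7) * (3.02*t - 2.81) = 5.1944*t^3 - 12.4134*t^2 + 18.2271*t - 10.397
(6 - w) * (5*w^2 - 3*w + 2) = -5*w^3 + 33*w^2 - 20*w + 12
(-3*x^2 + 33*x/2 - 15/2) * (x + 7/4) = -3*x^3 + 45*x^2/4 + 171*x/8 - 105/8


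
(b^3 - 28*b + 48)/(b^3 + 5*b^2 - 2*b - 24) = (b^2 + 2*b - 24)/(b^2 + 7*b + 12)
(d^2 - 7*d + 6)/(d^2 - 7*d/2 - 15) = 2*(d - 1)/(2*d + 5)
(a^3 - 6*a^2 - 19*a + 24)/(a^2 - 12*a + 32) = (a^2 + 2*a - 3)/(a - 4)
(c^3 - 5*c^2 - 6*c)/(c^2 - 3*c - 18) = c*(c + 1)/(c + 3)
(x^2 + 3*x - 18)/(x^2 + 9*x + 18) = (x - 3)/(x + 3)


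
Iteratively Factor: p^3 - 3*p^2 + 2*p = (p - 2)*(p^2 - p) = p*(p - 2)*(p - 1)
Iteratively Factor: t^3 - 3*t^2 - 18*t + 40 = (t - 2)*(t^2 - t - 20) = (t - 2)*(t + 4)*(t - 5)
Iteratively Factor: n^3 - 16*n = (n - 4)*(n^2 + 4*n) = (n - 4)*(n + 4)*(n)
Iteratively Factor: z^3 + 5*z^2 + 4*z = (z)*(z^2 + 5*z + 4) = z*(z + 1)*(z + 4)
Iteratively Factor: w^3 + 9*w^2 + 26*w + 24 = (w + 2)*(w^2 + 7*w + 12) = (w + 2)*(w + 3)*(w + 4)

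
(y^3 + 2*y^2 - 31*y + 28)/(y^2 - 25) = (y^3 + 2*y^2 - 31*y + 28)/(y^2 - 25)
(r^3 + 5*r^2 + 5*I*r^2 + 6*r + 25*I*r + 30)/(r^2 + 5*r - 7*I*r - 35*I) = (r^2 + 5*I*r + 6)/(r - 7*I)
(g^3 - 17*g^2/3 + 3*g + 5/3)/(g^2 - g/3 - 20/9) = 3*(-3*g^3 + 17*g^2 - 9*g - 5)/(-9*g^2 + 3*g + 20)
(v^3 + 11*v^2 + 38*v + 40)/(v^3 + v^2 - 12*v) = (v^2 + 7*v + 10)/(v*(v - 3))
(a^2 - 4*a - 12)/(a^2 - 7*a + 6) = (a + 2)/(a - 1)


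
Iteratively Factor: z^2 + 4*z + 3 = (z + 1)*(z + 3)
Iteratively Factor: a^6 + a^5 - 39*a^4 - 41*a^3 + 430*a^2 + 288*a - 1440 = (a + 4)*(a^5 - 3*a^4 - 27*a^3 + 67*a^2 + 162*a - 360) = (a - 2)*(a + 4)*(a^4 - a^3 - 29*a^2 + 9*a + 180) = (a - 2)*(a + 4)^2*(a^3 - 5*a^2 - 9*a + 45) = (a - 5)*(a - 2)*(a + 4)^2*(a^2 - 9) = (a - 5)*(a - 3)*(a - 2)*(a + 4)^2*(a + 3)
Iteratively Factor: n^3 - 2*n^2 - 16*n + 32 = (n - 4)*(n^2 + 2*n - 8) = (n - 4)*(n + 4)*(n - 2)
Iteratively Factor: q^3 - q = (q + 1)*(q^2 - q) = (q - 1)*(q + 1)*(q)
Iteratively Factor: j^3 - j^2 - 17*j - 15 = (j + 3)*(j^2 - 4*j - 5) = (j + 1)*(j + 3)*(j - 5)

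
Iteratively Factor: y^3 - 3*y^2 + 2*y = (y - 2)*(y^2 - y) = (y - 2)*(y - 1)*(y)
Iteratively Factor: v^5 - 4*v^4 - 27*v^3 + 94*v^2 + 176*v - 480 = (v + 4)*(v^4 - 8*v^3 + 5*v^2 + 74*v - 120) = (v + 3)*(v + 4)*(v^3 - 11*v^2 + 38*v - 40) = (v - 2)*(v + 3)*(v + 4)*(v^2 - 9*v + 20) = (v - 5)*(v - 2)*(v + 3)*(v + 4)*(v - 4)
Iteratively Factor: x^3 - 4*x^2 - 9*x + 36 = (x - 3)*(x^2 - x - 12) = (x - 3)*(x + 3)*(x - 4)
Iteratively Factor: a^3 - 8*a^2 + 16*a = (a - 4)*(a^2 - 4*a) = (a - 4)^2*(a)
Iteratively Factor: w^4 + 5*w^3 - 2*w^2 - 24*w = (w + 3)*(w^3 + 2*w^2 - 8*w) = w*(w + 3)*(w^2 + 2*w - 8) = w*(w - 2)*(w + 3)*(w + 4)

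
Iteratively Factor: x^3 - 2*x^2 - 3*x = (x)*(x^2 - 2*x - 3) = x*(x - 3)*(x + 1)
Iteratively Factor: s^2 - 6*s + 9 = (s - 3)*(s - 3)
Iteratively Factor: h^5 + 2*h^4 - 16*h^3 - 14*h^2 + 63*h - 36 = (h - 3)*(h^4 + 5*h^3 - h^2 - 17*h + 12) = (h - 3)*(h - 1)*(h^3 + 6*h^2 + 5*h - 12) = (h - 3)*(h - 1)^2*(h^2 + 7*h + 12) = (h - 3)*(h - 1)^2*(h + 4)*(h + 3)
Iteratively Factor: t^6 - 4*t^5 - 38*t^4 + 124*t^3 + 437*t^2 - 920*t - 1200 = (t - 5)*(t^5 + t^4 - 33*t^3 - 41*t^2 + 232*t + 240) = (t - 5)*(t - 3)*(t^4 + 4*t^3 - 21*t^2 - 104*t - 80) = (t - 5)*(t - 3)*(t + 1)*(t^3 + 3*t^2 - 24*t - 80) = (t - 5)^2*(t - 3)*(t + 1)*(t^2 + 8*t + 16) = (t - 5)^2*(t - 3)*(t + 1)*(t + 4)*(t + 4)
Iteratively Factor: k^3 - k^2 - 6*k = (k + 2)*(k^2 - 3*k) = k*(k + 2)*(k - 3)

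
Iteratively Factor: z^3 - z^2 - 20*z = (z + 4)*(z^2 - 5*z) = (z - 5)*(z + 4)*(z)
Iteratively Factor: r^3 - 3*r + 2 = (r + 2)*(r^2 - 2*r + 1) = (r - 1)*(r + 2)*(r - 1)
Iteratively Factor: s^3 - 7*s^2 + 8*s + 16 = (s + 1)*(s^2 - 8*s + 16) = (s - 4)*(s + 1)*(s - 4)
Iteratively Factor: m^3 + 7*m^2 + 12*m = (m + 4)*(m^2 + 3*m) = m*(m + 4)*(m + 3)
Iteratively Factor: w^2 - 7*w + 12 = (w - 4)*(w - 3)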